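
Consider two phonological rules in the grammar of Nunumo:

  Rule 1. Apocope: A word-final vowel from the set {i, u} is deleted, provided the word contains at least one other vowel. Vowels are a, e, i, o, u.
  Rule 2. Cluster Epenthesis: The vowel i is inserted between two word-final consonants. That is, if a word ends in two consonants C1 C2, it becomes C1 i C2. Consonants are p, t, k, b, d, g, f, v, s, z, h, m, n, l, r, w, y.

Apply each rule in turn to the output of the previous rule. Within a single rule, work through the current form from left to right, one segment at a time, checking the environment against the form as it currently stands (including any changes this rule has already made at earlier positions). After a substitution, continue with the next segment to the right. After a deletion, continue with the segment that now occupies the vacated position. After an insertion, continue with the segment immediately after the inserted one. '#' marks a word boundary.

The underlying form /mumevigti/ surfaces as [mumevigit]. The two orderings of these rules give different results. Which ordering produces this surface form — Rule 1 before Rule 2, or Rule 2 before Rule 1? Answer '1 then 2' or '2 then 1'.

Order 1 then 2:
  1 Apocope: [mumevigti] → [mumevigt]
  2 Cluster Epenthesis: [mumevigt] → [mumevigit]
  result: [mumevigit]
Order 2 then 1:
  2 Cluster Epenthesis: no change — [mumevigti]
  1 Apocope: [mumevigti] → [mumevigt]
  result: [mumevigt]

1 then 2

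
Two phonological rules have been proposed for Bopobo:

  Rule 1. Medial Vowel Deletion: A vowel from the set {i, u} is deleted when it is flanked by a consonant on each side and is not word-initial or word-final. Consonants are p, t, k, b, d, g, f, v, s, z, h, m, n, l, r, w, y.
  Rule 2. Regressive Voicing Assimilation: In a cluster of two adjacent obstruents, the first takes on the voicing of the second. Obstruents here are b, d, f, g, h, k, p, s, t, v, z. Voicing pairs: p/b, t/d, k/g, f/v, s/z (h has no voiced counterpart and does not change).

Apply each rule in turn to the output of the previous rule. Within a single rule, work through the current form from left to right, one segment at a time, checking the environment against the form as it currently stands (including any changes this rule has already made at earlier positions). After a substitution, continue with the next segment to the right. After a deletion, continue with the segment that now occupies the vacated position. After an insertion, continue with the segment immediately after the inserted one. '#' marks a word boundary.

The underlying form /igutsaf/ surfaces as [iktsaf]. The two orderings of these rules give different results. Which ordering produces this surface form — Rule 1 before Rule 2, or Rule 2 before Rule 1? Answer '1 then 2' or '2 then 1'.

Order 1 then 2:
  1 Medial Vowel Deletion: [igutsaf] → [igtsaf]
  2 Regressive Voicing Assimilation: [igtsaf] → [iktsaf]
  result: [iktsaf]
Order 2 then 1:
  2 Regressive Voicing Assimilation: no change — [igutsaf]
  1 Medial Vowel Deletion: [igutsaf] → [igtsaf]
  result: [igtsaf]

1 then 2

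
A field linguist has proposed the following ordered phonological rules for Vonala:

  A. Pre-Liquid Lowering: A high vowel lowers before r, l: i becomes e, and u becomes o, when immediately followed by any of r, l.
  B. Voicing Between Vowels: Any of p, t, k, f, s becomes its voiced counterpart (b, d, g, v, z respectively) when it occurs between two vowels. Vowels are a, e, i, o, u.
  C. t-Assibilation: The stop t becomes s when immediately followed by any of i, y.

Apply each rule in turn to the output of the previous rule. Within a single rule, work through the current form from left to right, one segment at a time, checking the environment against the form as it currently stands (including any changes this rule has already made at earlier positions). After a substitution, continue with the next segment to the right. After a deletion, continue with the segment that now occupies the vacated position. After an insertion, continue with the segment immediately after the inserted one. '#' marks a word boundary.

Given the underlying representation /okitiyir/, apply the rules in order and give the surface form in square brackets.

[ogidiyer]

A Pre-Liquid Lowering: [okitiyir] → [okitiyer]
B Voicing Between Vowels: [okitiyer] → [ogidiyer]
C t-Assibilation: no change — [ogidiyer]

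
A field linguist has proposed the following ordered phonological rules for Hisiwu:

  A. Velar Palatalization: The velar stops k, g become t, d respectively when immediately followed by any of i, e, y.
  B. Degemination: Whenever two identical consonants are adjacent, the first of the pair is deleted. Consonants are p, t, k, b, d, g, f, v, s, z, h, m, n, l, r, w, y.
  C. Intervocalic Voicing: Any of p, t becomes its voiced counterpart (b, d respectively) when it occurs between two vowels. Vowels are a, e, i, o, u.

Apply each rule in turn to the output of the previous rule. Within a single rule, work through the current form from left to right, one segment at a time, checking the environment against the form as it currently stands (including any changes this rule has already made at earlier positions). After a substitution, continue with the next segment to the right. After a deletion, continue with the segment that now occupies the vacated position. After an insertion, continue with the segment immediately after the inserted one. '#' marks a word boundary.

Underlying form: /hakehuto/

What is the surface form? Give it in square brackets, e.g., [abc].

A Velar Palatalization: [hakehuto] → [hatehuto]
B Degemination: no change — [hatehuto]
C Intervocalic Voicing: [hatehuto] → [hadehudo]

[hadehudo]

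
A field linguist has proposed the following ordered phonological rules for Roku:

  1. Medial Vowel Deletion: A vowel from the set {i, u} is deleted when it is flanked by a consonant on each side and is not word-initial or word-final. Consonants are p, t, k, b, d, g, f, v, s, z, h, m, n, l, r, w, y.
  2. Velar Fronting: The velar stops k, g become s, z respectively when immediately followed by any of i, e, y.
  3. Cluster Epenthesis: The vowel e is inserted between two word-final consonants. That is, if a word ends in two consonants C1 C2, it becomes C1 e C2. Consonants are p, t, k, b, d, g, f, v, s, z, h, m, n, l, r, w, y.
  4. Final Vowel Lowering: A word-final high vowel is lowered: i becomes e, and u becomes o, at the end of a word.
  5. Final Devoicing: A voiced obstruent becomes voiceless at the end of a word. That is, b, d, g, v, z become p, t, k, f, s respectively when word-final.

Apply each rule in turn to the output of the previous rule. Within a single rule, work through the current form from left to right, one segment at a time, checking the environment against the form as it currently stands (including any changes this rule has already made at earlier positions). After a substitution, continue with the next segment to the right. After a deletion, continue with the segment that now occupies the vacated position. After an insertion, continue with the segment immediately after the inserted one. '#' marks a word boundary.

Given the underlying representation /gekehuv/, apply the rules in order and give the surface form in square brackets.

[zesehef]

1 Medial Vowel Deletion: [gekehuv] → [gekehv]
2 Velar Fronting: [gekehv] → [zesehv]
3 Cluster Epenthesis: [zesehv] → [zesehev]
4 Final Vowel Lowering: no change — [zesehev]
5 Final Devoicing: [zesehev] → [zesehef]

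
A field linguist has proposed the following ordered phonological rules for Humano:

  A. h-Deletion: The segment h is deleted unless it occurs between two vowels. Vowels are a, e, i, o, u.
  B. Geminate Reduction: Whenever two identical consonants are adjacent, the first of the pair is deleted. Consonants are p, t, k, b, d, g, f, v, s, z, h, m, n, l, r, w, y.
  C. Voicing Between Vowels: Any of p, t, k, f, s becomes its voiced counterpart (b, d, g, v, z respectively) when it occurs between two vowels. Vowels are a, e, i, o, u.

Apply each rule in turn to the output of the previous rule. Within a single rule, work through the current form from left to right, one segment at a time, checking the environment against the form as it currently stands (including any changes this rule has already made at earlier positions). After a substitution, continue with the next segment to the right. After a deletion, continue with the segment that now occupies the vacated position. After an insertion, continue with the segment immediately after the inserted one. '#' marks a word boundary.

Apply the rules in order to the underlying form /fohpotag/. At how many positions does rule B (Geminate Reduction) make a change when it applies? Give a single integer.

A h-Deletion: [fohpotag] → [fopotag]
B Geminate Reduction: no change — [fopotag]
C Voicing Between Vowels: [fopotag] → [fobodag]
Rule B changed 0 position(s).

0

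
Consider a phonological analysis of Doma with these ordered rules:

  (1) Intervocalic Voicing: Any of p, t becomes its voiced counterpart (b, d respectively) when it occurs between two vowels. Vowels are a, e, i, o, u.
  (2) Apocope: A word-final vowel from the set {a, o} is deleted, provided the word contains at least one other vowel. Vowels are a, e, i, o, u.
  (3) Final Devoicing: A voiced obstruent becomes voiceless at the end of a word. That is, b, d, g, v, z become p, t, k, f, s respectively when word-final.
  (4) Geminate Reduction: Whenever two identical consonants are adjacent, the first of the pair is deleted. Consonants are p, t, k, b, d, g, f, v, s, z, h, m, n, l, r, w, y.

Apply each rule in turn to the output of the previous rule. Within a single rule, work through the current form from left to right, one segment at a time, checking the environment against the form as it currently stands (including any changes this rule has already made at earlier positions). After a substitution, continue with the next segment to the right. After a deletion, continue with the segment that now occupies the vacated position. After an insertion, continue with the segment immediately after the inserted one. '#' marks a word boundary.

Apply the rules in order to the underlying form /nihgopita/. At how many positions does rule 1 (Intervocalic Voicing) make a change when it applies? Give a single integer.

2

(1) Intervocalic Voicing: [nihgopita] → [nihgobida]
(2) Apocope: [nihgobida] → [nihgobid]
(3) Final Devoicing: [nihgobid] → [nihgobit]
(4) Geminate Reduction: no change — [nihgobit]
Rule 1 changed 2 position(s).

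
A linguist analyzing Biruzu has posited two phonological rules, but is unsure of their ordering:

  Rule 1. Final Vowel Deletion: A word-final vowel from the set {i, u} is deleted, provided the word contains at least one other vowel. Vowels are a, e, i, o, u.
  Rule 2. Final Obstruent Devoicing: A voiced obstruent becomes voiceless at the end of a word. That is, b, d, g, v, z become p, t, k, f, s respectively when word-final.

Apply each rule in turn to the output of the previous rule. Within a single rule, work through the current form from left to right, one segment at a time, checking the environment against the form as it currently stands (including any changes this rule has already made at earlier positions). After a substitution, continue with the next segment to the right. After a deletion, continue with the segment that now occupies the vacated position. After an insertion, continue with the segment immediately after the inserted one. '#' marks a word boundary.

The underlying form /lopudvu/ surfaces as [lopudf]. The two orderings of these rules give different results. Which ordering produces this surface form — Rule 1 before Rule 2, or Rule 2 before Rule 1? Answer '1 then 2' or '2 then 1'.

1 then 2

Order 1 then 2:
  1 Final Vowel Deletion: [lopudvu] → [lopudv]
  2 Final Obstruent Devoicing: [lopudv] → [lopudf]
  result: [lopudf]
Order 2 then 1:
  2 Final Obstruent Devoicing: no change — [lopudvu]
  1 Final Vowel Deletion: [lopudvu] → [lopudv]
  result: [lopudv]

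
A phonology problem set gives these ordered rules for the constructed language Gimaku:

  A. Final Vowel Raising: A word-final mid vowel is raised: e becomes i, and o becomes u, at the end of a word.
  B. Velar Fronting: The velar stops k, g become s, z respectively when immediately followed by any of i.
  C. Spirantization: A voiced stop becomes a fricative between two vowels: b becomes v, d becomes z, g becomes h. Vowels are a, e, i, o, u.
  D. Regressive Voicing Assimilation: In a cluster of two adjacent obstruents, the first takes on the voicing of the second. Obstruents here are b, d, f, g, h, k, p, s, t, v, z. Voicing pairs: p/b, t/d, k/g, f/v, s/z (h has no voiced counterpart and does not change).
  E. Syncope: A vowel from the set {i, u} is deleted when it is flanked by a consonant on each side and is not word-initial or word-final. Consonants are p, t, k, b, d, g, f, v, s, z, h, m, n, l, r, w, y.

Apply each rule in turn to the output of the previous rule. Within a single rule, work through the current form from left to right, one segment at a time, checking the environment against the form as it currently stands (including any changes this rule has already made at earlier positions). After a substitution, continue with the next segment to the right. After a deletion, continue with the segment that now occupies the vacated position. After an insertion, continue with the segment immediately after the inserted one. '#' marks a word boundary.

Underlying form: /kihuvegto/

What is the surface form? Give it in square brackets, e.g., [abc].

[shvektu]

A Final Vowel Raising: [kihuvegto] → [kihuvegtu]
B Velar Fronting: [kihuvegtu] → [sihuvegtu]
C Spirantization: no change — [sihuvegtu]
D Regressive Voicing Assimilation: [sihuvegtu] → [sihuvektu]
E Syncope: [sihuvektu] → [shvektu]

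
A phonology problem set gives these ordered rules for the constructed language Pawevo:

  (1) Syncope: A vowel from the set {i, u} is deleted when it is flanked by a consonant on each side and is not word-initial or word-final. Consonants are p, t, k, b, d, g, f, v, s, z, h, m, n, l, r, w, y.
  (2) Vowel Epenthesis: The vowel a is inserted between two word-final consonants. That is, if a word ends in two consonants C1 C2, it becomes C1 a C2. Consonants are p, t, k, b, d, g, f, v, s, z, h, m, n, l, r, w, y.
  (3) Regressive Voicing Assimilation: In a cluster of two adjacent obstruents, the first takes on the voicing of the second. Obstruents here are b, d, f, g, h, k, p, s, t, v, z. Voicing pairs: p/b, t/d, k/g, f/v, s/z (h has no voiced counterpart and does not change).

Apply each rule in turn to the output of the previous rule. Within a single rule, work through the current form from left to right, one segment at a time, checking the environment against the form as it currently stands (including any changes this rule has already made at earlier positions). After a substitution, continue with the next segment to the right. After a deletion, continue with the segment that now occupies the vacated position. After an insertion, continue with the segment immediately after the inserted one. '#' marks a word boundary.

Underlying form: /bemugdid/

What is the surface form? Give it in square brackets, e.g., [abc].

[bemgdad]

(1) Syncope: [bemugdid] → [bemgdd]
(2) Vowel Epenthesis: [bemgdd] → [bemgdad]
(3) Regressive Voicing Assimilation: no change — [bemgdad]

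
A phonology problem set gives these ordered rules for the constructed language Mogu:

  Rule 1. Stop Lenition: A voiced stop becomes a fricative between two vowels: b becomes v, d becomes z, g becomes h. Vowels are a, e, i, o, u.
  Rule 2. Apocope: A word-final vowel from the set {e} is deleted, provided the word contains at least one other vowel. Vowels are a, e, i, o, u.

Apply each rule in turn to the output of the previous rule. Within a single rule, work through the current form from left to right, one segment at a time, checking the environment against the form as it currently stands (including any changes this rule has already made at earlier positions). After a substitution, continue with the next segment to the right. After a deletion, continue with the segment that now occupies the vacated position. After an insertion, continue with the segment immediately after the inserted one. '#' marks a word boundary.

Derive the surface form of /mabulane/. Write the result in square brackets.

Rule 1 Stop Lenition: [mabulane] → [mavulane]
Rule 2 Apocope: [mavulane] → [mavulan]

[mavulan]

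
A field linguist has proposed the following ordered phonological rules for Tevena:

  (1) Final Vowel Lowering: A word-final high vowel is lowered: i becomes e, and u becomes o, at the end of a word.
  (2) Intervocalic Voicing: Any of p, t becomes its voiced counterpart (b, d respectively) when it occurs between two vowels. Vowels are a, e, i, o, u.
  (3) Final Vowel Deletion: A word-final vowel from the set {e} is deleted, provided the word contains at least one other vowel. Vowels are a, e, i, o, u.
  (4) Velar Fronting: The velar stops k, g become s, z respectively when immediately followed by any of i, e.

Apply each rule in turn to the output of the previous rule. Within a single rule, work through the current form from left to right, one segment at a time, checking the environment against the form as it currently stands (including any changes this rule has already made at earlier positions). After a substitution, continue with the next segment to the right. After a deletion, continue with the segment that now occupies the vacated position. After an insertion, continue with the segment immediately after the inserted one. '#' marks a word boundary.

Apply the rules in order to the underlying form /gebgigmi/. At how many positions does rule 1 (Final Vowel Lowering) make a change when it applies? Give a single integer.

(1) Final Vowel Lowering: [gebgigmi] → [gebgigme]
(2) Intervocalic Voicing: no change — [gebgigme]
(3) Final Vowel Deletion: [gebgigme] → [gebgigm]
(4) Velar Fronting: [gebgigm] → [zebzigm]
Rule 1 changed 1 position(s).

1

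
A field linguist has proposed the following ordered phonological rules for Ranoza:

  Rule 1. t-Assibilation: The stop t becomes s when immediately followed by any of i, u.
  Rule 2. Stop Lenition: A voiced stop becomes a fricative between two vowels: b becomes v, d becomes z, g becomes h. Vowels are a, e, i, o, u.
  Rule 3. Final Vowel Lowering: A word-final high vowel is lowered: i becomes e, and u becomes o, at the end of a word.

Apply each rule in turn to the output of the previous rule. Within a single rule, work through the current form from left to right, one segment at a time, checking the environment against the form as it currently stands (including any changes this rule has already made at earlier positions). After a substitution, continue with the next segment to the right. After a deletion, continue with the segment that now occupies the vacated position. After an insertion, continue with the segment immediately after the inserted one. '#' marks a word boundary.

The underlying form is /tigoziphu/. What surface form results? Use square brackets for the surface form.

Rule 1 t-Assibilation: [tigoziphu] → [sigoziphu]
Rule 2 Stop Lenition: [sigoziphu] → [sihoziphu]
Rule 3 Final Vowel Lowering: [sihoziphu] → [sihozipho]

[sihozipho]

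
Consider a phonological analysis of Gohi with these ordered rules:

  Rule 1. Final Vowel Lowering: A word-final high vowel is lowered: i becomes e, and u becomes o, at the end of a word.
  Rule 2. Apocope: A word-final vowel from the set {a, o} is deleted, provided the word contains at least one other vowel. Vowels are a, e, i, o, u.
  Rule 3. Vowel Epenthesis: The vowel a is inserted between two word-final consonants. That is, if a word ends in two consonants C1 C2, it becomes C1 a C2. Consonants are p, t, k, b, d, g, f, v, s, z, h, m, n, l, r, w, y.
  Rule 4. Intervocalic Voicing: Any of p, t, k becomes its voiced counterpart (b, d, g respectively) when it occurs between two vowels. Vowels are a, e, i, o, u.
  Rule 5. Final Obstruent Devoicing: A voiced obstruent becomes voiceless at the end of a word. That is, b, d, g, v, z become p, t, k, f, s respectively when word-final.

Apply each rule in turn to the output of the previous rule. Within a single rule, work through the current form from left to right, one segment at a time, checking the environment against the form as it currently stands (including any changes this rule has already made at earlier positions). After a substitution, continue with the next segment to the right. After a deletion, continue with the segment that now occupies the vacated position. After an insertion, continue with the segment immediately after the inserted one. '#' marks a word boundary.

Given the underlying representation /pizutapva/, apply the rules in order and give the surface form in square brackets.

[pizudabaf]

Rule 1 Final Vowel Lowering: no change — [pizutapva]
Rule 2 Apocope: [pizutapva] → [pizutapv]
Rule 3 Vowel Epenthesis: [pizutapv] → [pizutapav]
Rule 4 Intervocalic Voicing: [pizutapav] → [pizudabav]
Rule 5 Final Obstruent Devoicing: [pizudabav] → [pizudabaf]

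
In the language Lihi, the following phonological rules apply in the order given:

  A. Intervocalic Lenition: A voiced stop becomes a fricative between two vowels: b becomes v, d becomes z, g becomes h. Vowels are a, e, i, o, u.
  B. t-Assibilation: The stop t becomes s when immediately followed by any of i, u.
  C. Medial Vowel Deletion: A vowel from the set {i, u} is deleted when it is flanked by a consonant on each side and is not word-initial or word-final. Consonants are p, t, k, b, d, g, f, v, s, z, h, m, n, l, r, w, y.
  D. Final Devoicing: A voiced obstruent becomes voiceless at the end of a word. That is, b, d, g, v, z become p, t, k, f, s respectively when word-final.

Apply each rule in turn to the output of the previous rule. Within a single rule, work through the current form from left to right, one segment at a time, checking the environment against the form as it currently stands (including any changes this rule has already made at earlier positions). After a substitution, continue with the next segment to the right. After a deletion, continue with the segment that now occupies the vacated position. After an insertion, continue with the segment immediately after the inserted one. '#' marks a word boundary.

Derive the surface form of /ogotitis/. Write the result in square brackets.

A Intervocalic Lenition: [ogotitis] → [ohotitis]
B t-Assibilation: [ohotitis] → [ohosisis]
C Medial Vowel Deletion: [ohosisis] → [ohosss]
D Final Devoicing: no change — [ohosss]

[ohosss]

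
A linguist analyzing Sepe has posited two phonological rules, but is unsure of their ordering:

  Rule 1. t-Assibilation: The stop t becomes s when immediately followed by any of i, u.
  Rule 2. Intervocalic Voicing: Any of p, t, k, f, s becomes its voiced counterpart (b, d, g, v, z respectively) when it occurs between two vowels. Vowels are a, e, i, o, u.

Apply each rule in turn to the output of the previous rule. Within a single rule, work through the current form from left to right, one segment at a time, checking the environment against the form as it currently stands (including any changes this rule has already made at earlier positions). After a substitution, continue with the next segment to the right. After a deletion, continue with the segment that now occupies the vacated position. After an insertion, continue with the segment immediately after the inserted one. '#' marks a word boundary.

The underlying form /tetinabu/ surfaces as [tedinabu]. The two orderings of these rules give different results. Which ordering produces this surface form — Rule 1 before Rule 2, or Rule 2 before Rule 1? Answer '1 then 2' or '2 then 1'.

2 then 1

Order 1 then 2:
  1 t-Assibilation: [tetinabu] → [tesinabu]
  2 Intervocalic Voicing: [tesinabu] → [tezinabu]
  result: [tezinabu]
Order 2 then 1:
  2 Intervocalic Voicing: [tetinabu] → [tedinabu]
  1 t-Assibilation: no change — [tedinabu]
  result: [tedinabu]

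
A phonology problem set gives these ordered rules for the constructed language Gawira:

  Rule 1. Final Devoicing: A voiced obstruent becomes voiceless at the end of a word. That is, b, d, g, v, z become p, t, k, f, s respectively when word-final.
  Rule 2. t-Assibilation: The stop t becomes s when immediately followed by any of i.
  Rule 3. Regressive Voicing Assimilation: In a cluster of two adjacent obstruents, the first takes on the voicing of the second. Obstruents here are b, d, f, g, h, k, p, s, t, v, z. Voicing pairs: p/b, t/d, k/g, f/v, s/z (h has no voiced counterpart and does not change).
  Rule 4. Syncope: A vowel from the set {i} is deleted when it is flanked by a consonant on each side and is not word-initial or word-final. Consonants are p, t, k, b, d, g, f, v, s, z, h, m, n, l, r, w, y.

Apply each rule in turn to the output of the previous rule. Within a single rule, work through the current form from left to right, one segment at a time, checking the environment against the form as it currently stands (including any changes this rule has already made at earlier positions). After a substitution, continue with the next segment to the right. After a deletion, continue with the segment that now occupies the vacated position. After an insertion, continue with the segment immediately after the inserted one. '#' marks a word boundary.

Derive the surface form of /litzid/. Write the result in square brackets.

Rule 1 Final Devoicing: [litzid] → [litzit]
Rule 2 t-Assibilation: no change — [litzit]
Rule 3 Regressive Voicing Assimilation: [litzit] → [lidzit]
Rule 4 Syncope: [lidzit] → [ldzt]

[ldzt]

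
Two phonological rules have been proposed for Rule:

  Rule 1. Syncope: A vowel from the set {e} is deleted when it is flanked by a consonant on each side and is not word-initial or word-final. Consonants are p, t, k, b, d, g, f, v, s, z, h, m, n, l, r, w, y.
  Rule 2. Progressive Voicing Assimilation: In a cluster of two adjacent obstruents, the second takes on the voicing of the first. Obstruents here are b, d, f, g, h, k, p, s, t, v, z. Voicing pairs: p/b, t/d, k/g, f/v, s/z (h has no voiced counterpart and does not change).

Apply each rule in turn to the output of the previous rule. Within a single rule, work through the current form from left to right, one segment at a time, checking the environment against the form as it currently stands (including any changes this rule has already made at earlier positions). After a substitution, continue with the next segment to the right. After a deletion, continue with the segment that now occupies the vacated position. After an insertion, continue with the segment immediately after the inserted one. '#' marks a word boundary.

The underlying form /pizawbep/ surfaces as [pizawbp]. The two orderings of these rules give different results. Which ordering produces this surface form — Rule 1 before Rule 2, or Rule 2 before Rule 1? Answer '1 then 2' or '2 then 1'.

2 then 1

Order 1 then 2:
  1 Syncope: [pizawbep] → [pizawbp]
  2 Progressive Voicing Assimilation: [pizawbp] → [pizawbb]
  result: [pizawbb]
Order 2 then 1:
  2 Progressive Voicing Assimilation: no change — [pizawbep]
  1 Syncope: [pizawbep] → [pizawbp]
  result: [pizawbp]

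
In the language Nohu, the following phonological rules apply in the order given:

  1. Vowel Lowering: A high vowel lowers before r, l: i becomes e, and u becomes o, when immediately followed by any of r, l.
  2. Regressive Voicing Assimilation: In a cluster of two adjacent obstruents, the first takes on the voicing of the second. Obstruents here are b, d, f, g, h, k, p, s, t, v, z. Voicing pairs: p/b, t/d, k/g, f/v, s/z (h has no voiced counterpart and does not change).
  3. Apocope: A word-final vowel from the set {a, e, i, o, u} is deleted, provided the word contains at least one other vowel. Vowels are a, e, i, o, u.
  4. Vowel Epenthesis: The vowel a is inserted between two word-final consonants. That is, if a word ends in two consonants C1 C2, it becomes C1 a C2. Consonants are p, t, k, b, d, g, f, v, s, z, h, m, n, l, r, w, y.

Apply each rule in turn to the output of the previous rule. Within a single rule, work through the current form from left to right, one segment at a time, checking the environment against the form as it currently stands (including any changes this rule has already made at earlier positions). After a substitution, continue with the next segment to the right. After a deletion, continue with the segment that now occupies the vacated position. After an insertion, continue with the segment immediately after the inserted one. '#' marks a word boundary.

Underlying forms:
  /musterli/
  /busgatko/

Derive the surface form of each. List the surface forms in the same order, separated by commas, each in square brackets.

/musterli/:
  1 Vowel Lowering: no change — [musterli]
  2 Regressive Voicing Assimilation: no change — [musterli]
  3 Apocope: [musterli] → [musterl]
  4 Vowel Epenthesis: [musterl] → [musteral]
/busgatko/:
  1 Vowel Lowering: no change — [busgatko]
  2 Regressive Voicing Assimilation: [busgatko] → [buzgatko]
  3 Apocope: [buzgatko] → [buzgatk]
  4 Vowel Epenthesis: [buzgatk] → [buzgatak]

[musteral], [buzgatak]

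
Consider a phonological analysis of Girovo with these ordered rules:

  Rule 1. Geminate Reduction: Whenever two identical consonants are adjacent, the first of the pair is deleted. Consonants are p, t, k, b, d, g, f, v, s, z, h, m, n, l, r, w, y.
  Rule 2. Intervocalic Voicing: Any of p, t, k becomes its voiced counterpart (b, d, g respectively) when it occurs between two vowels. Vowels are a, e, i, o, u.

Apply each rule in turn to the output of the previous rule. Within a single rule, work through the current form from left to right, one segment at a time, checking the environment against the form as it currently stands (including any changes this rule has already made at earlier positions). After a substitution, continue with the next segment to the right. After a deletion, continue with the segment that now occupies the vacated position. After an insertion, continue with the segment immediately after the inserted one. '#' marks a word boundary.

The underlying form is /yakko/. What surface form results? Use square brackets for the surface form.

Rule 1 Geminate Reduction: [yakko] → [yako]
Rule 2 Intervocalic Voicing: [yako] → [yago]

[yago]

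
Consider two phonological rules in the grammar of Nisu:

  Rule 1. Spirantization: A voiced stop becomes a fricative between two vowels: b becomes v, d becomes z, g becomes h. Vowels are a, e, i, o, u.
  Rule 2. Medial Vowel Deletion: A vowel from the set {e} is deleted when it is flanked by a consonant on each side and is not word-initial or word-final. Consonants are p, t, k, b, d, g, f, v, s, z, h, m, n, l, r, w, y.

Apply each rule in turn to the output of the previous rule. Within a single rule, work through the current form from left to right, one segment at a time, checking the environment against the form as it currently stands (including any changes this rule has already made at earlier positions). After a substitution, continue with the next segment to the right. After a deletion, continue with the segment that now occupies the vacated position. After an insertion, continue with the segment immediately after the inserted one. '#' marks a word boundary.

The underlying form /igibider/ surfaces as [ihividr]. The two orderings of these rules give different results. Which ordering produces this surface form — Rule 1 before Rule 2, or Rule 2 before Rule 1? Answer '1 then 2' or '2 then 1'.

Order 1 then 2:
  1 Spirantization: [igibider] → [ihivizer]
  2 Medial Vowel Deletion: [ihivizer] → [ihivizr]
  result: [ihivizr]
Order 2 then 1:
  2 Medial Vowel Deletion: [igibider] → [igibidr]
  1 Spirantization: [igibidr] → [ihividr]
  result: [ihividr]

2 then 1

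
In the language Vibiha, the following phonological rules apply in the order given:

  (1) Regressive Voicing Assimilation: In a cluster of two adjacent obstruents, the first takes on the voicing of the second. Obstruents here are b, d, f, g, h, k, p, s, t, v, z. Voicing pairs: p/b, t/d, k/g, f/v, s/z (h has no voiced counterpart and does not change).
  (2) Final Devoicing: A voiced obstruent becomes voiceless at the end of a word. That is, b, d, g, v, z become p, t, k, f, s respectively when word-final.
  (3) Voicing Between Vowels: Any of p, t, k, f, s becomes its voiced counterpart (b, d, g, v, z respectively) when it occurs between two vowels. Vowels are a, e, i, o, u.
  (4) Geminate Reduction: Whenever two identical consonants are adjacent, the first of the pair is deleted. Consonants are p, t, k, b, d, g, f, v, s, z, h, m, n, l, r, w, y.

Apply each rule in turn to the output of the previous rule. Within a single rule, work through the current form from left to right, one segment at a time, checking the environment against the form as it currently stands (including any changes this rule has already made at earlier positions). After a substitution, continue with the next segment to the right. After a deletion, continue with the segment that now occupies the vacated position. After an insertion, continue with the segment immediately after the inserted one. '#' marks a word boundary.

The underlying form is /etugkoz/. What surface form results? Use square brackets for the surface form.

(1) Regressive Voicing Assimilation: [etugkoz] → [etukkoz]
(2) Final Devoicing: [etukkoz] → [etukkos]
(3) Voicing Between Vowels: [etukkos] → [edukkos]
(4) Geminate Reduction: [edukkos] → [edukos]

[edukos]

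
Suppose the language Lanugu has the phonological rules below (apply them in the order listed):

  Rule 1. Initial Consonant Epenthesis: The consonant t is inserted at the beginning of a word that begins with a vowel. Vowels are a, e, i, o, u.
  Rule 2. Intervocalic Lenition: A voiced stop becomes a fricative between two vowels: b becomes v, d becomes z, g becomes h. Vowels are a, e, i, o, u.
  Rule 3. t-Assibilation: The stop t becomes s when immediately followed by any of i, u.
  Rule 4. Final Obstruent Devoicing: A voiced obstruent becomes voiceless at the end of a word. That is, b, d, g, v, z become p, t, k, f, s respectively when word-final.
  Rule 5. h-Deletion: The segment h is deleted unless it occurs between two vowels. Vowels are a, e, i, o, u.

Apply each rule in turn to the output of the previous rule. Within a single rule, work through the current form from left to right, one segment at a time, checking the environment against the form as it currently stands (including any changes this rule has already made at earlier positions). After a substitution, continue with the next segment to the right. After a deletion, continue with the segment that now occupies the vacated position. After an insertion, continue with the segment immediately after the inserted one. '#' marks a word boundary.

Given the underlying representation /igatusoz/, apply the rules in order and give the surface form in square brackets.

[sihasusos]

Rule 1 Initial Consonant Epenthesis: [igatusoz] → [tigatusoz]
Rule 2 Intervocalic Lenition: [tigatusoz] → [tihatusoz]
Rule 3 t-Assibilation: [tihatusoz] → [sihasusoz]
Rule 4 Final Obstruent Devoicing: [sihasusoz] → [sihasusos]
Rule 5 h-Deletion: no change — [sihasusos]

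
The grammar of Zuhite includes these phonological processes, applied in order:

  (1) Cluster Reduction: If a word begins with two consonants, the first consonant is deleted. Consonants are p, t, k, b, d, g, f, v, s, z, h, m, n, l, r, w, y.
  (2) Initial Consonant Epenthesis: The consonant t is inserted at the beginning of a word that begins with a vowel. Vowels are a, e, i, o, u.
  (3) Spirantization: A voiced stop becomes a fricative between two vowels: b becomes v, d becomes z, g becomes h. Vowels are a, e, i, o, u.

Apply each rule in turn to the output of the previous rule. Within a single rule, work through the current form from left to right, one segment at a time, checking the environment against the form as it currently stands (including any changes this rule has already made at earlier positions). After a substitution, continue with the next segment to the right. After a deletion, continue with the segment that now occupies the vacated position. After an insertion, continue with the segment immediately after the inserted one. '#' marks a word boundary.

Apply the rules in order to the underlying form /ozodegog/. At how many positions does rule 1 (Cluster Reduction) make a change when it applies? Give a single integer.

0

(1) Cluster Reduction: no change — [ozodegog]
(2) Initial Consonant Epenthesis: [ozodegog] → [tozodegog]
(3) Spirantization: [tozodegog] → [tozozehog]
Rule 1 changed 0 position(s).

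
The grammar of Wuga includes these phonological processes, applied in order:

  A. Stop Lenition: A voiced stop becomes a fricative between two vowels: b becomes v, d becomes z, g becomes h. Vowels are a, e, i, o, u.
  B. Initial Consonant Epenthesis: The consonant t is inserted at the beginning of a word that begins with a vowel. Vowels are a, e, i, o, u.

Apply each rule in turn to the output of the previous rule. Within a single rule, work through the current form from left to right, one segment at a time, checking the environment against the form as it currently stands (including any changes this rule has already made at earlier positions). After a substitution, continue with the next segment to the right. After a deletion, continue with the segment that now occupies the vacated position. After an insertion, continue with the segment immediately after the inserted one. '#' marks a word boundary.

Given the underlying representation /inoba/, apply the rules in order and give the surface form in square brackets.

A Stop Lenition: [inoba] → [inova]
B Initial Consonant Epenthesis: [inova] → [tinova]

[tinova]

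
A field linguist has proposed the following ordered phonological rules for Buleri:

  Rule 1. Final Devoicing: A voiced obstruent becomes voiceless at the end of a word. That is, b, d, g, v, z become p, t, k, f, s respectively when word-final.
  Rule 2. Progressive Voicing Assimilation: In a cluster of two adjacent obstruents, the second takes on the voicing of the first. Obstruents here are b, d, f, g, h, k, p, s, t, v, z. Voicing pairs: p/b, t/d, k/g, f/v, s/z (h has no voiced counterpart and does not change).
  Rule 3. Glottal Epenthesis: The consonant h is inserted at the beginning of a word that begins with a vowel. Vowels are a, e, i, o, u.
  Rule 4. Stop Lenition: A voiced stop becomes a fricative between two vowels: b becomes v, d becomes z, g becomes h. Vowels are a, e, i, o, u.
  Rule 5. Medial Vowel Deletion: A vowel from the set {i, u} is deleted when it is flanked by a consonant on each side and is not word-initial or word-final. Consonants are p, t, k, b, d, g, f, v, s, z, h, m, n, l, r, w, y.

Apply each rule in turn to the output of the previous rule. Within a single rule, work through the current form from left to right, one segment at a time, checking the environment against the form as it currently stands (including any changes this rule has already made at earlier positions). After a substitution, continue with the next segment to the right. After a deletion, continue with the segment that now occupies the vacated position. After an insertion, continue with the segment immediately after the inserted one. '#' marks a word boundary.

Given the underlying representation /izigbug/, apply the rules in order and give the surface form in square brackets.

[hzgbk]

Rule 1 Final Devoicing: [izigbug] → [izigbuk]
Rule 2 Progressive Voicing Assimilation: no change — [izigbuk]
Rule 3 Glottal Epenthesis: [izigbuk] → [hizigbuk]
Rule 4 Stop Lenition: no change — [hizigbuk]
Rule 5 Medial Vowel Deletion: [hizigbuk] → [hzgbk]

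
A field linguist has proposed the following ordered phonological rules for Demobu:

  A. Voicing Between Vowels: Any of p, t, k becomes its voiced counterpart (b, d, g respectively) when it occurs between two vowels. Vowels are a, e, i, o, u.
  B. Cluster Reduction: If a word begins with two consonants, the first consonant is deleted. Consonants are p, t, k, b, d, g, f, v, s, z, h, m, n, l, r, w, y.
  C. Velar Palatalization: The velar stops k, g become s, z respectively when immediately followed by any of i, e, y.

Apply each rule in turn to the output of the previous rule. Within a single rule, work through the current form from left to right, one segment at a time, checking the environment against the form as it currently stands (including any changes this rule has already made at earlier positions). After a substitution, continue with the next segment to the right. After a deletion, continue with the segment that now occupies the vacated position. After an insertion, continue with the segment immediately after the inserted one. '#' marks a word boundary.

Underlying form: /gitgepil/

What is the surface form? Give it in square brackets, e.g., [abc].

A Voicing Between Vowels: [gitgepil] → [gitgebil]
B Cluster Reduction: no change — [gitgebil]
C Velar Palatalization: [gitgebil] → [zitzebil]

[zitzebil]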